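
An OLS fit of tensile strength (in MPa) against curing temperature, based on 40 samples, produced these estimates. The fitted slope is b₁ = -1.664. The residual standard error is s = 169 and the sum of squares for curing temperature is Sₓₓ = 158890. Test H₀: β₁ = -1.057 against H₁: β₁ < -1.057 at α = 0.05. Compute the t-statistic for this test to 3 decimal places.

t = -1.432

SE(b₁) = s/√Sₓₓ = 169/√158890 = 0.423973.
t = (-1.664 − (-1.057)) / 0.423973 = -1.432.
df = n − 2 = 38.
One-sided p ≈ 0.0802, which is ≥ 0.05, so fail to reject H₀.
The data do not give significant evidence that the true slope on curing temperature is below -1.057 MPa per unit.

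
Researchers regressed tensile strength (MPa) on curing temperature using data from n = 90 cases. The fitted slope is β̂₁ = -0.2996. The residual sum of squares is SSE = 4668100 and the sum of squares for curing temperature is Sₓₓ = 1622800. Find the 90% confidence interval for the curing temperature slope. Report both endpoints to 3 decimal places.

MSE = SSE/(n − 2) = 4668100/88 = 53046.6.
SE(β̂₁) = √(MSE/Sₓₓ) = √(53046.6/1622800) = 0.180799.
df = n − 2 = 88.
t* = t_{0.05, 88} = 1.662354.
Margin = t* × SE = 1.662354 × 0.180799 = 0.30055.
CI: -0.2996 ± 0.30055 → (-0.600, 0.001).
With 90% confidence, each one-unit increase in curing temperature is associated with a change of between -0.600 and 0.001 MPa in tensile strength.

(-0.600, 0.001)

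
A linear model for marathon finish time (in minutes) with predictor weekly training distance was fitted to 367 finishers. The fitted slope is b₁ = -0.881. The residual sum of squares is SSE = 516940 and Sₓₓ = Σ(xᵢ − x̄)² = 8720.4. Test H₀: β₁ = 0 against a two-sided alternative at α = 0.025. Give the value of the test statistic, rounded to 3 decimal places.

t = -2.186

MSE = SSE/(n − 2) = 516940/365 = 1416.27.
SE(b₁) = √(MSE/Sₓₓ) = √(1416.27/8720.4) = 0.403.
t = -0.881 / 0.403 = -2.186.
df = n − 2 = 365.
Two-sided p ≈ 0.0294, which is ≥ 0.025, so fail to reject H₀.
The data do not give significant evidence of an association between weekly training distance and marathon finish time.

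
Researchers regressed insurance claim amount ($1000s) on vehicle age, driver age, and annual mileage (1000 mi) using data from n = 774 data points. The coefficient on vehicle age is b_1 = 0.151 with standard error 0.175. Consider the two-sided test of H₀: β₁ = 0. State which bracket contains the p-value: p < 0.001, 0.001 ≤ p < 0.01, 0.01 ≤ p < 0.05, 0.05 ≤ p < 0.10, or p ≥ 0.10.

p ≥ 0.10

t = 0.151 / 0.175 = 0.863.
df = n − k − 1 = 774 − 3 − 1 = 770.
Two-sided p = 2·P(T_{770} > |t|) ≈ 0.3885.
So p ≥ 0.10.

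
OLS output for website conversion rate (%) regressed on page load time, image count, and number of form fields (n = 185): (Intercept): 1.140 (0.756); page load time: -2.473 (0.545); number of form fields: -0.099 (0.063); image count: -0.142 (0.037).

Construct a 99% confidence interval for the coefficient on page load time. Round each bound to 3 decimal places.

Read off: b = -2.473, SE = 0.545 for page load time.
df = n − k − 1 = 185 − 3 − 1 = 181.
t* = t_{0.005, 181} = 2.603264.
Margin = t* × SE = 2.603264 × 0.545 = 1.41878.
CI: -2.473 ± 1.41878 → (-3.892, -1.054).

(-3.892, -1.054)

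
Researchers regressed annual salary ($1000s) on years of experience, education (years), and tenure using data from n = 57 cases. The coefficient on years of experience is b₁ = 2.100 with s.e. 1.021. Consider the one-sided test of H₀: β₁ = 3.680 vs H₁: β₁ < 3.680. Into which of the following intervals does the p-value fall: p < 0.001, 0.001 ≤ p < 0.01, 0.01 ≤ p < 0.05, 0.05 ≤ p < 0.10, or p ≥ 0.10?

t = (2.100 − 3.680) / 1.021 = -1.548.
df = n − k − 1 = 57 − 3 − 1 = 53.
One-sided p = P(T_{53} < t) ≈ 0.0638.
So 0.05 ≤ p < 0.10.

0.05 ≤ p < 0.10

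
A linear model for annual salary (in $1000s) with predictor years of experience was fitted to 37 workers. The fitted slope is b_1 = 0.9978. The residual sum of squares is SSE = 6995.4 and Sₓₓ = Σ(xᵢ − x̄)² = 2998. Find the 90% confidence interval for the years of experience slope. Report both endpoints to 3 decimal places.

(0.562, 1.434)

MSE = SSE/(n − 2) = 6995.4/35 = 199.869.
SE(b_1) = √(MSE/Sₓₓ) = √(199.869/2998) = 0.2582.
df = n − 2 = 35.
t* = t_{0.05, 35} = 1.689572.
Margin = t* × SE = 1.689572 × 0.2582 = 0.43625.
CI: 0.9978 ± 0.43625 → (0.562, 1.434).
With 90% confidence, each one-unit increase in years of experience is associated with a change of between 0.562 and 1.434 $1000s in annual salary.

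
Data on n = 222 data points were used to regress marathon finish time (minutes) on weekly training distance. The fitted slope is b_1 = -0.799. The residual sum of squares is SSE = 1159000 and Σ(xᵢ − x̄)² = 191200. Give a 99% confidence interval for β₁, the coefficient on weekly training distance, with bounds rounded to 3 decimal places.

MSE = SSE/(n − 2) = 1159000/220 = 5268.18.
SE(b_1) = √(MSE/Sₓₓ) = √(5268.18/191200) = 0.165992.
df = n − 2 = 220.
t* = t_{0.005, 220} = 2.598361.
Margin = t* × SE = 2.598361 × 0.165992 = 0.43131.
CI: -0.799 ± 0.43131 → (-1.230, -0.368).
With 99% confidence, each one-unit increase in weekly training distance is associated with a change of between -1.230 and -0.368 minutes in marathon finish time.

(-1.230, -0.368)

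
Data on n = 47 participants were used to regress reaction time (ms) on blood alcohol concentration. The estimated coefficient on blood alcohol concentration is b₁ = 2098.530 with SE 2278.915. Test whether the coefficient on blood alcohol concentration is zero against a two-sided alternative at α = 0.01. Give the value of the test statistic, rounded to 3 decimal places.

H₀: β₁ = 0 vs H₁: β₁ ≠ 0.
t = (b₁ − β₁⁰)/SE = 2098.530 / 2278.915 = 0.921.
df = n − 2 = 47 − 2 = 45.
Two-sided p ≈ 0.3620, which is ≥ 0.01, so fail to reject H₀.
The data do not give significant evidence of an association between blood alcohol concentration and reaction time.

t = 0.921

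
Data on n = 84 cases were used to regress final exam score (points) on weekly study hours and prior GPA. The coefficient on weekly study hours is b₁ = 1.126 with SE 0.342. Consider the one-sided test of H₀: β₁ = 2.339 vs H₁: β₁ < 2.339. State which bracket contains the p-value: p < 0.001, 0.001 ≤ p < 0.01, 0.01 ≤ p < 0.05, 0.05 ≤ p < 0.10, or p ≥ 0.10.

t = (1.126 − 2.339) / 0.342 = -3.547.
df = n − k − 1 = 84 − 2 − 1 = 81.
One-sided p = P(T_{81} < t) ≈ 0.0003.
So p < 0.001.

p < 0.001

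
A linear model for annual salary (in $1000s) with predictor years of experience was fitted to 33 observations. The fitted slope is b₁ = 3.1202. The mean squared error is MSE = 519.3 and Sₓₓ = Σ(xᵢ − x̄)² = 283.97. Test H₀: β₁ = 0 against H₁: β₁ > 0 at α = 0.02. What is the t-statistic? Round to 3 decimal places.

SE(b₁) = √(MSE/Sₓₓ) = √(519.3/283.97) = 1.3523.
t = 3.1202 / 1.3523 = 2.307.
df = n − 2 = 31.
One-sided p ≈ 0.0139, which is < 0.02, so reject H₀.
There is evidence that the true slope on years of experience is positive.

t = 2.307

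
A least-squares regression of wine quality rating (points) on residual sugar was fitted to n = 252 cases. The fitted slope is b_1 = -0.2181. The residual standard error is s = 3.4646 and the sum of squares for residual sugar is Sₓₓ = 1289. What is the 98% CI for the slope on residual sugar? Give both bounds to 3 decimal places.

(-0.444, 0.008)

SE(b_1) = s/√Sₓₓ = 3.4646/√1289 = 0.0964999.
df = n − 2 = 250.
t* = t_{0.01, 250} = 2.341356.
Margin = t* × SE = 2.341356 × 0.0964999 = 0.22594.
CI: -0.2181 ± 0.22594 → (-0.444, 0.008).
With 98% confidence, each one-unit increase in residual sugar is associated with a change of between -0.444 and 0.008 points in wine quality rating.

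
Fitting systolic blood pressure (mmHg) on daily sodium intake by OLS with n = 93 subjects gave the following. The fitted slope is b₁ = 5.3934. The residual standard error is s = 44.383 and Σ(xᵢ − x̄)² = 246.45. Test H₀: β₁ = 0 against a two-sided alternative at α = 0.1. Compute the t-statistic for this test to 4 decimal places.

t = 1.9077

SE(b₁) = s/√Sₓₓ = 44.383/√246.45 = 2.82717.
t = 5.3934 / 2.82717 = 1.9077.
df = n − 2 = 91.
Two-sided p ≈ 0.0596, which is < 0.1, so reject H₀.
There is evidence that daily sodium intake is associated with systolic blood pressure.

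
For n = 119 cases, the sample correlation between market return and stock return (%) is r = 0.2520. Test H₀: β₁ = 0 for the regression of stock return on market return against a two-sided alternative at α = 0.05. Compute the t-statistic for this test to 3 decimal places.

t = r·√(n − 2)/√(1 − r²) = 0.2520·√117/√0.936496 = 2.817.
df = n − 2 = 117.
Two-sided p ≈ 0.0057, which is < 0.05, so reject H₀.
There is evidence of a linear association between market return and stock return.

t = 2.817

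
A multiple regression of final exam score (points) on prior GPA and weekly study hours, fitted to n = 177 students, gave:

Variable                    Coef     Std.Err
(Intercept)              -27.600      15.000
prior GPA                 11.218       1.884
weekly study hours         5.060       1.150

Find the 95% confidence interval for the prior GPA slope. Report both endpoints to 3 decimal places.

Read off: b = 11.218, SE = 1.884 for prior GPA.
df = n − k − 1 = 177 − 2 − 1 = 174.
t* = t_{0.025, 174} = 1.973691.
Margin = t* × SE = 1.973691 × 1.884 = 3.71843.
CI: 11.218 ± 3.71843 → (7.500, 14.936).

(7.500, 14.936)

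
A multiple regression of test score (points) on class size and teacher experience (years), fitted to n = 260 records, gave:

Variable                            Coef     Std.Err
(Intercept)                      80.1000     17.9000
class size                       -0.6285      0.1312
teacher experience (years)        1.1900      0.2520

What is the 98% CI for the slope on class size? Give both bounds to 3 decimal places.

Read off: b = -0.6285, SE = 0.1312 for class size.
df = n − k − 1 = 260 − 2 − 1 = 257.
t* = t_{0.01, 257} = 2.340945.
Margin = t* × SE = 2.340945 × 0.1312 = 0.30713.
CI: -0.6285 ± 0.30713 → (-0.936, -0.321).

(-0.936, -0.321)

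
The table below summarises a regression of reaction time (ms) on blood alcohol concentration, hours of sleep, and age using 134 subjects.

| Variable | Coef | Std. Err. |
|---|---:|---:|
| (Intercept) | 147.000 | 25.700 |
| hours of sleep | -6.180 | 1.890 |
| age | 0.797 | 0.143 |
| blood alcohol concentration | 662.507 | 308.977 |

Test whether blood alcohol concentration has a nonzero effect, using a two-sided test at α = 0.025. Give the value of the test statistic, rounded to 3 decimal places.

Read off: b = 662.507, SE = 308.977 for blood alcohol concentration.
H₀: β₁ = 0 vs H₁: β₁ ≠ 0.
t = 662.507 / 308.977 = 2.144.
df = n − k − 1 = 134 − 3 − 1 = 130.
Two-sided p ≈ 0.0339, which is ≥ 0.025, so fail to reject H₀.
The data do not give significant evidence of an association between blood alcohol concentration and reaction time, after adjusting for the other predictors.

t = 2.144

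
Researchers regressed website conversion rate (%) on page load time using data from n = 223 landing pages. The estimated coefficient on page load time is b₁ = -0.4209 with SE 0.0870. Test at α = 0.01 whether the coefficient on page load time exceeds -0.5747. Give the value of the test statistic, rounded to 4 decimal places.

H₀: β₁ = -0.5747 vs H₁: β₁ > -0.5747.
t = (b₁ − β₁⁰)/SE = (-0.4209 − (-0.5747)) / 0.0870 = 1.7678.
df = n − 2 = 223 − 2 = 221.
One-sided p ≈ 0.0392, which is ≥ 0.01, so fail to reject H₀.
The data do not give significant evidence that the true slope on page load time exceeds -0.5747 % per unit.

t = 1.7678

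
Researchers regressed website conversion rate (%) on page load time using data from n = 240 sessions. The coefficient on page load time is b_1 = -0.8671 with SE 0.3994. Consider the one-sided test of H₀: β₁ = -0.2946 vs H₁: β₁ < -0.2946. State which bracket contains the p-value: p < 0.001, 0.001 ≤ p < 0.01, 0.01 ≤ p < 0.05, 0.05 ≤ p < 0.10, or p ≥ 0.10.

t = (-0.8671 − (-0.2946)) / 0.3994 = -1.433.
df = n − 2 = 240 − 2 = 238.
One-sided p = P(T_{238} < t) ≈ 0.0765.
So 0.05 ≤ p < 0.10.

0.05 ≤ p < 0.10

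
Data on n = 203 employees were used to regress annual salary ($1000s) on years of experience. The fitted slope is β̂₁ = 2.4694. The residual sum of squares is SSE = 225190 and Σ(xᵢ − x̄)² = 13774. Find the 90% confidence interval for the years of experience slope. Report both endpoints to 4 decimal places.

(1.9981, 2.9407)

MSE = SSE/(n − 2) = 225190/201 = 1120.35.
SE(β̂₁) = √(MSE/Sₓₓ) = √(1120.35/13774) = 0.285198.
df = n − 2 = 201.
t* = t_{0.05, 201} = 1.65247.
Margin = t* × SE = 1.65247 × 0.285198 = 0.471281.
CI: 2.4694 ± 0.471281 → (1.9981, 2.9407).
With 90% confidence, each one-unit increase in years of experience is associated with a change of between 1.9981 and 2.9407 $1000s in annual salary.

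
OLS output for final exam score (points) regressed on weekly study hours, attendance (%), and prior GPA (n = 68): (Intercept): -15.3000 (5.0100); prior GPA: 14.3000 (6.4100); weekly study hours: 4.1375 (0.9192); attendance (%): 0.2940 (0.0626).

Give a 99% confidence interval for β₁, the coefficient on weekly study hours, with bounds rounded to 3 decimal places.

Read off: b = 4.1375, SE = 0.9192 for weekly study hours.
df = n − k − 1 = 68 − 3 − 1 = 64.
t* = t_{0.005, 64} = 2.654854.
Margin = t* × SE = 2.654854 × 0.9192 = 2.44034.
CI: 4.1375 ± 2.44034 → (1.697, 6.578).

(1.697, 6.578)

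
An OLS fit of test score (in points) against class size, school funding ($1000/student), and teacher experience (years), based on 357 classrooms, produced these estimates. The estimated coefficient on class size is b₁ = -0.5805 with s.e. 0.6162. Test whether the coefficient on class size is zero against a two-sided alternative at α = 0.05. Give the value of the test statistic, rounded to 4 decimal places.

H₀: β₁ = 0 vs H₁: β₁ ≠ 0.
t = (b₁ − β₁⁰)/SE = -0.5805 / 0.6162 = -0.9421.
df = n − k − 1 = 357 − 3 − 1 = 353.
Two-sided p ≈ 0.3468, which is ≥ 0.05, so fail to reject H₀.
The data do not give significant evidence of an association between class size and test score, after adjusting for the other predictors.

t = -0.9421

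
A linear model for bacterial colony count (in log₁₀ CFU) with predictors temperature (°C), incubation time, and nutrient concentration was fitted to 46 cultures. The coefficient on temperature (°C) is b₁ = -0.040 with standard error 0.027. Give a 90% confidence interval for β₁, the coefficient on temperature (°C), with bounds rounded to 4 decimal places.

df = n − k − 1 = 46 − 3 − 1 = 42.
t* = t_{0.05, 42} = 1.681952.
Margin = t* × SE = 1.681952 × 0.027 = 0.045413.
CI: -0.040 ± 0.045413 → (-0.0854, 0.0054).
With 90% confidence, each one-unit increase in temperature (°C) is associated with a change of between -0.0854 and 0.0054 log₁₀ CFU in bacterial colony count, holding the other predictors fixed.

(-0.0854, 0.0054)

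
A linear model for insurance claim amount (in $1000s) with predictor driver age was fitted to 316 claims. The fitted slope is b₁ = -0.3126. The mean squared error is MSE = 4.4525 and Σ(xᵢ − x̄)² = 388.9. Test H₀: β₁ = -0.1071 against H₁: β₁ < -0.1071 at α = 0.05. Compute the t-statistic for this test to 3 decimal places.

t = -1.921

SE(b₁) = √(MSE/Sₓₓ) = √(4.4525/388.9) = 0.107.
t = (-0.3126 − (-0.1071)) / 0.107 = -1.921.
df = n − 2 = 314.
One-sided p ≈ 0.0278, which is < 0.05, so reject H₀.
There is evidence that the true slope on driver age is below -0.1071 $1000s per unit.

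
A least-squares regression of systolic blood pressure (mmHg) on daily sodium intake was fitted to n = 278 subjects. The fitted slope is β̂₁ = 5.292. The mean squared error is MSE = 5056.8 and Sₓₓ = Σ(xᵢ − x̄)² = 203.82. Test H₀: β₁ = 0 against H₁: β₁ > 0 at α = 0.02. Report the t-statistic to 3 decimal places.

t = 1.062

SE(β̂₁) = √(MSE/Sₓₓ) = √(5056.8/203.82) = 4.98098.
t = 5.292 / 4.98098 = 1.062.
df = n − 2 = 276.
One-sided p ≈ 0.1445, which is ≥ 0.02, so fail to reject H₀.
The data do not give significant evidence that the true slope on daily sodium intake is positive.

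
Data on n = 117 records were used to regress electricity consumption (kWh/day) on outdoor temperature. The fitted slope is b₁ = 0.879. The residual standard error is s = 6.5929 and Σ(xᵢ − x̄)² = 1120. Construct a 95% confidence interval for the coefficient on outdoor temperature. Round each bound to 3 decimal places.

(0.489, 1.269)

SE(b₁) = s/√Sₓₓ = 6.5929/√1120 = 0.197001.
df = n − 2 = 115.
t* = t_{0.025, 115} = 1.980808.
Margin = t* × SE = 1.980808 × 0.197001 = 0.39022.
CI: 0.879 ± 0.39022 → (0.489, 1.269).
With 95% confidence, each one-unit increase in outdoor temperature is associated with a change of between 0.489 and 1.269 kWh/day in electricity consumption.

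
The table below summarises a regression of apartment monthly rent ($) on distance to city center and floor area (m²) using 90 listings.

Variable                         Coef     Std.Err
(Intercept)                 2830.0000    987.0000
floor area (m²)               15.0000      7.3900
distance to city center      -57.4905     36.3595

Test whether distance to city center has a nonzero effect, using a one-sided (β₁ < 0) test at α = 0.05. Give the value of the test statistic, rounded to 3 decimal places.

Read off: b = -57.4905, SE = 36.3595 for distance to city center.
H₀: β₁ = 0 vs H₁: β₁ < 0.
t = -57.4905 / 36.3595 = -1.581.
df = n − k − 1 = 90 − 2 − 1 = 87.
One-sided p ≈ 0.0587, which is ≥ 0.05, so fail to reject H₀.
The data do not give significant evidence that the true slope on distance to city center is negative, holding the other predictors fixed.

t = -1.581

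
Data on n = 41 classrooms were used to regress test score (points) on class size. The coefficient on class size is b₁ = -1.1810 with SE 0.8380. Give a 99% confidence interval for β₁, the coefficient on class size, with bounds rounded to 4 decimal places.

df = n − 2 = 41 − 2 = 39.
t* = t_{0.005, 39} = 2.707913.
Margin = t* × SE = 2.707913 × 0.8380 = 2.269231.
CI: -1.1810 ± 2.269231 → (-3.4502, 1.0882).
With 99% confidence, each one-unit increase in class size is associated with a change of between -3.4502 and 1.0882 points in test score.

(-3.4502, 1.0882)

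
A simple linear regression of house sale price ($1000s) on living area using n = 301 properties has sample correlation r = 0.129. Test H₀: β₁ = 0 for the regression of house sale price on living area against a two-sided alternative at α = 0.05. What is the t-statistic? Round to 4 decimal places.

t = 2.2494

t = r·√(n − 2)/√(1 − r²) = 0.129·√299/√0.983359 = 2.2494.
df = n − 2 = 299.
Two-sided p ≈ 0.0252, which is < 0.05, so reject H₀.
There is evidence of a linear association between living area and house sale price.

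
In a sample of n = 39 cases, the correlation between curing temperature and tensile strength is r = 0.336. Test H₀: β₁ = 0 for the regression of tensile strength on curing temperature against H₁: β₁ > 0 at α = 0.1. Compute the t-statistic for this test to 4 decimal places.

t = 2.1700

t = r·√(n − 2)/√(1 − r²) = 0.336·√37/√0.887104 = 2.1700.
df = n − 2 = 37.
One-sided p ≈ 0.0183, which is < 0.1, so reject H₀.
There is evidence of a linear association between curing temperature and tensile strength.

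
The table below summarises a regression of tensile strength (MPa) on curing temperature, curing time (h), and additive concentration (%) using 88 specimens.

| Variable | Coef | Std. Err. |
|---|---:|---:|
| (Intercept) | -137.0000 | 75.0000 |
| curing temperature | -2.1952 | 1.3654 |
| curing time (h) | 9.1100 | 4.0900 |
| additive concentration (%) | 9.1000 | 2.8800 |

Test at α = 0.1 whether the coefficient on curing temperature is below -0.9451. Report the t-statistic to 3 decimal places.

Read off: b = -2.1952, SE = 1.3654 for curing temperature.
H₀: β₁ = -0.9451 vs H₁: β₁ < -0.9451.
t = (-2.1952 − (-0.9451)) / 1.3654 = -0.916.
df = n − k − 1 = 88 − 3 − 1 = 84.
One-sided p ≈ 0.1813, which is ≥ 0.1, so fail to reject H₀.
The data do not give significant evidence that the true slope on curing temperature is below -0.9451 MPa per unit, holding the other predictors fixed.

t = -0.916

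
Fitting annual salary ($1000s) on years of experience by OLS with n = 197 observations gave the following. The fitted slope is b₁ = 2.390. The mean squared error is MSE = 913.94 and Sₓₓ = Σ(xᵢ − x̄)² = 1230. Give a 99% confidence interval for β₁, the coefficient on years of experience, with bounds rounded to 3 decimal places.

(0.148, 4.632)

SE(b₁) = √(MSE/Sₓₓ) = √(913.94/1230) = 0.861998.
df = n − 2 = 195.
t* = t_{0.005, 195} = 2.601276.
Margin = t* × SE = 2.601276 × 0.861998 = 2.24230.
CI: 2.390 ± 2.24230 → (0.148, 4.632).
With 99% confidence, each one-unit increase in years of experience is associated with a change of between 0.148 and 4.632 $1000s in annual salary.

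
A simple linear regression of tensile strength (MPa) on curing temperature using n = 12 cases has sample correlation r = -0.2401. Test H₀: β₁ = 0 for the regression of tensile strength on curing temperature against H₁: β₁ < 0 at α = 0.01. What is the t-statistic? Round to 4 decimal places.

t = r·√(n − 2)/√(1 − r²) = -0.2401·√10/√0.942352 = -0.7821.
df = n − 2 = 10.
One-sided p ≈ 0.2261, which is ≥ 0.01, so fail to reject H₀.
The data do not give significant evidence of a linear association between curing temperature and tensile strength.

t = -0.7821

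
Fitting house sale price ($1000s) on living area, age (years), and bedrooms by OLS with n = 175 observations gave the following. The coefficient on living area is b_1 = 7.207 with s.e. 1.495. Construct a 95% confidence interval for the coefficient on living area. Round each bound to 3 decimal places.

df = n − k − 1 = 175 − 3 − 1 = 171.
t* = t_{0.025, 171} = 1.973934.
Margin = t* × SE = 1.973934 × 1.495 = 2.95103.
CI: 7.207 ± 2.95103 → (4.256, 10.158).
With 95% confidence, each one-unit increase in living area is associated with a change of between 4.256 and 10.158 $1000s in house sale price, holding the other predictors fixed.

(4.256, 10.158)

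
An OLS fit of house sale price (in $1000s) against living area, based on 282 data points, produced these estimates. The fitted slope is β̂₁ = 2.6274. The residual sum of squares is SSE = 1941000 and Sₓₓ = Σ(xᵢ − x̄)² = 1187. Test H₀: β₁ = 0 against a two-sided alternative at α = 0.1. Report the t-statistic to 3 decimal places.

t = 1.087

MSE = SSE/(n − 2) = 1941000/280 = 6932.14.
SE(β̂₁) = √(MSE/Sₓₓ) = √(6932.14/1187) = 2.41662.
t = 2.6274 / 2.41662 = 1.087.
df = n − 2 = 280.
Two-sided p ≈ 0.2779, which is ≥ 0.1, so fail to reject H₀.
The data do not give significant evidence of an association between living area and house sale price.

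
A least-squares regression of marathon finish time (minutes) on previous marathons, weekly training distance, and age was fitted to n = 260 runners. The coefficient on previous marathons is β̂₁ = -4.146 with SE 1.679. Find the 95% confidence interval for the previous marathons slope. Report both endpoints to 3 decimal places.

df = n − k − 1 = 260 − 3 − 1 = 256.
t* = t_{0.025, 256} = 1.969274.
Margin = t* × SE = 1.969274 × 1.679 = 3.30641.
CI: -4.146 ± 3.30641 → (-7.452, -0.840).
With 95% confidence, each one-unit increase in previous marathons is associated with a change of between -7.452 and -0.840 minutes in marathon finish time, holding the other predictors fixed.

(-7.452, -0.840)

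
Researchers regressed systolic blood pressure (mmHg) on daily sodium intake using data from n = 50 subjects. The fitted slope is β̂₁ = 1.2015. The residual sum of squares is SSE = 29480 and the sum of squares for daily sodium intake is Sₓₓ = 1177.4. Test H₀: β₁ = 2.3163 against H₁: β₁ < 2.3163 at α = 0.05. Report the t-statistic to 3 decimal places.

t = -1.544

MSE = SSE/(n − 2) = 29480/48 = 614.167.
SE(β̂₁) = √(MSE/Sₓₓ) = √(614.167/1177.4) = 0.722239.
t = (1.2015 − 2.3163) / 0.722239 = -1.544.
df = n − 2 = 48.
One-sided p ≈ 0.0646, which is ≥ 0.05, so fail to reject H₀.
The data do not give significant evidence that the true slope on daily sodium intake is below 2.3163 mmHg per unit.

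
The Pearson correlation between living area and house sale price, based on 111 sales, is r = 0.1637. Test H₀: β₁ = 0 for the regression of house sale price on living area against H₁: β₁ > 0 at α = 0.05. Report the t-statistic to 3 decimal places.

t = r·√(n − 2)/√(1 − r²) = 0.1637·√109/√0.973202 = 1.732.
df = n − 2 = 109.
One-sided p ≈ 0.0430, which is < 0.05, so reject H₀.
There is evidence of a linear association between living area and house sale price.

t = 1.732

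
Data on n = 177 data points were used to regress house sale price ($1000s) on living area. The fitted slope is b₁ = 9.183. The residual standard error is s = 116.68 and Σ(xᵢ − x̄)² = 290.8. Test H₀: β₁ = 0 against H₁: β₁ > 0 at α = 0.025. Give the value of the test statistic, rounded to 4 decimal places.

SE(b₁) = s/√Sₓₓ = 116.68/√290.8 = 6.84225.
t = 9.183 / 6.84225 = 1.3421.
df = n − 2 = 175.
One-sided p ≈ 0.0907, which is ≥ 0.025, so fail to reject H₀.
The data do not give significant evidence that the true slope on living area is positive.

t = 1.3421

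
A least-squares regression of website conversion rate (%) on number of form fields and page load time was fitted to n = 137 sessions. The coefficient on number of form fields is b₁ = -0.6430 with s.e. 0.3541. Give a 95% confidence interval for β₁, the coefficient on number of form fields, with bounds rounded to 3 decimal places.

(-1.343, 0.057)

df = n − k − 1 = 137 − 2 − 1 = 134.
t* = t_{0.025, 134} = 1.977826.
Margin = t* × SE = 1.977826 × 0.3541 = 0.70035.
CI: -0.6430 ± 0.70035 → (-1.343, 0.057).
With 95% confidence, each one-unit increase in number of form fields is associated with a change of between -1.343 and 0.057 % in website conversion rate, holding the other predictors fixed.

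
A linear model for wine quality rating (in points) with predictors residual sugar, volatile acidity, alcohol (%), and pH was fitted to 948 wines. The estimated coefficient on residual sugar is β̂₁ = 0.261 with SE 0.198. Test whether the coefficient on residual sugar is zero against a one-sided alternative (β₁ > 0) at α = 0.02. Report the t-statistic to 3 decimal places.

H₀: β₁ = 0 vs H₁: β₁ > 0.
t = (β̂₁ − β₁⁰)/SE = 0.261 / 0.198 = 1.318.
df = n − k − 1 = 948 − 4 − 1 = 943.
One-sided p ≈ 0.0939, which is ≥ 0.02, so fail to reject H₀.
The data do not give significant evidence that the true slope on residual sugar is positive, holding the other predictors fixed.

t = 1.318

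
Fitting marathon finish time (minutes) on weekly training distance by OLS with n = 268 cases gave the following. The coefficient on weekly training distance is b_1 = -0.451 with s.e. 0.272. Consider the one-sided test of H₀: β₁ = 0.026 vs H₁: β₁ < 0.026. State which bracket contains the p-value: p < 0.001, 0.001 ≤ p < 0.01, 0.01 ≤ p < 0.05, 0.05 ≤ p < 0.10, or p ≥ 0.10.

t = (-0.451 − 0.026) / 0.272 = -1.754.
df = n − 2 = 268 − 2 = 266.
One-sided p = P(T_{266} < t) ≈ 0.0403.
So 0.01 ≤ p < 0.05.

0.01 ≤ p < 0.05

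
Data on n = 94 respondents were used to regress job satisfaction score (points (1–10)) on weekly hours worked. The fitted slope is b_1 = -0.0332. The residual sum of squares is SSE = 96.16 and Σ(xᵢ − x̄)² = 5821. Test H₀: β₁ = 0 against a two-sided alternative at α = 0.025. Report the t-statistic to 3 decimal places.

t = -2.478

MSE = SSE/(n − 2) = 96.16/92 = 1.04522.
SE(b_1) = √(MSE/Sₓₓ) = √(1.04522/5821) = 0.0134.
t = -0.0332 / 0.0134 = -2.478.
df = n − 2 = 92.
Two-sided p ≈ 0.0151, which is < 0.025, so reject H₀.
There is evidence that weekly hours worked is associated with job satisfaction score.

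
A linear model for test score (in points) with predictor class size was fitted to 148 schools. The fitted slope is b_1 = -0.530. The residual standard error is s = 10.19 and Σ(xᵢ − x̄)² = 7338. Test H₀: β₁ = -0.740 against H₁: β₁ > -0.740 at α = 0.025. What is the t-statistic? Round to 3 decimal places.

t = 1.765

SE(b_1) = s/√Sₓₓ = 10.19/√7338 = 0.118956.
t = (-0.530 − (-0.740)) / 0.118956 = 1.765.
df = n − 2 = 146.
One-sided p ≈ 0.0398, which is ≥ 0.025, so fail to reject H₀.
The data do not give significant evidence that the true slope on class size exceeds -0.740 points per unit.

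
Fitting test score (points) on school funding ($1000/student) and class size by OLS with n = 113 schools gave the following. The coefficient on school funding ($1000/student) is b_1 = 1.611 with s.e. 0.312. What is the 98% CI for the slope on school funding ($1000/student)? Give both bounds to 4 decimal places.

(0.8745, 2.3475)

df = n − k − 1 = 113 − 2 − 1 = 110.
t* = t_{0.01, 110} = 2.360726.
Margin = t* × SE = 2.360726 × 0.312 = 0.736547.
CI: 1.611 ± 0.736547 → (0.8745, 2.3475).
With 98% confidence, each one-unit increase in school funding ($1000/student) is associated with a change of between 0.8745 and 2.3475 points in test score, holding the other predictors fixed.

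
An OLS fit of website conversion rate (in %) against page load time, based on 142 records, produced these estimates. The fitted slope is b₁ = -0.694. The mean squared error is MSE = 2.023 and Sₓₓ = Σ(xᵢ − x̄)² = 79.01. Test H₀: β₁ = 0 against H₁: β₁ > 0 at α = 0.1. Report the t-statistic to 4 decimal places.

SE(b₁) = √(MSE/Sₓₓ) = √(2.023/79.01) = 0.160014.
t = -0.694 / 0.160014 = -4.3371.
df = n − 2 = 140.
One-sided p ≈ 1.0000, which is ≥ 0.1, so fail to reject H₀.
The data do not give significant evidence that the true slope on page load time is positive.

t = -4.3371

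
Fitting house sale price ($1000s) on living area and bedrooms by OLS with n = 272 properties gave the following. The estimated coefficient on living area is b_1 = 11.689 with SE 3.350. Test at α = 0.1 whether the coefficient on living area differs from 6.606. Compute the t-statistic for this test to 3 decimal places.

H₀: β₁ = 6.606 vs H₁: β₁ ≠ 6.606.
t = (b_1 − β₁⁰)/SE = (11.689 − 6.606) / 3.350 = 1.517.
df = n − k − 1 = 272 − 2 − 1 = 269.
Two-sided p ≈ 0.1304, which is ≥ 0.1, so fail to reject H₀.
The data are consistent with a true slope of 6.606 $1000s per unit of living area, holding the other predictors fixed.

t = 1.517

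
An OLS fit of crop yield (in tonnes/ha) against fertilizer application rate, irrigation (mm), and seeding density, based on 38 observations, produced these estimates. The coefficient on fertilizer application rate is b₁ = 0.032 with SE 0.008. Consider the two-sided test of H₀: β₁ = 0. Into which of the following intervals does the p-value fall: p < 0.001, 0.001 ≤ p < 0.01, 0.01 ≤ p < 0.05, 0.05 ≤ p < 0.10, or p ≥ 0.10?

p < 0.001

t = 0.032 / 0.008 = 4.000.
df = n − k − 1 = 38 − 3 − 1 = 34.
Two-sided p = 2·P(T_{34} > |t|) ≈ 0.0003.
So p < 0.001.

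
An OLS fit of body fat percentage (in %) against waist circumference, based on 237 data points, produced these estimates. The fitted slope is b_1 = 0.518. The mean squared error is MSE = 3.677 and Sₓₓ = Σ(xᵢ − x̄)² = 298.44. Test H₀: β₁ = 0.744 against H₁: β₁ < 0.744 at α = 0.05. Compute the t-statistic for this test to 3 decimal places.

t = -2.036

SE(b_1) = √(MSE/Sₓₓ) = √(3.677/298.44) = 0.110999.
t = (0.518 − 0.744) / 0.110999 = -2.036.
df = n − 2 = 235.
One-sided p ≈ 0.0214, which is < 0.05, so reject H₀.
There is evidence that the true slope on waist circumference is below 0.744 % per unit.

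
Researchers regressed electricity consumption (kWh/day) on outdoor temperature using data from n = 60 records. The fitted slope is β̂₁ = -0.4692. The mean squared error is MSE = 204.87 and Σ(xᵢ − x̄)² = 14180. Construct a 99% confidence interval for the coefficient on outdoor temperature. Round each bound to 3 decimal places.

SE(β̂₁) = √(MSE/Sₓₓ) = √(204.87/14180) = 0.120199.
df = n − 2 = 58.
t* = t_{0.005, 58} = 2.663287.
Margin = t* × SE = 2.663287 × 0.120199 = 0.32012.
CI: -0.4692 ± 0.32012 → (-0.789, -0.149).
With 99% confidence, each one-unit increase in outdoor temperature is associated with a change of between -0.789 and -0.149 kWh/day in electricity consumption.

(-0.789, -0.149)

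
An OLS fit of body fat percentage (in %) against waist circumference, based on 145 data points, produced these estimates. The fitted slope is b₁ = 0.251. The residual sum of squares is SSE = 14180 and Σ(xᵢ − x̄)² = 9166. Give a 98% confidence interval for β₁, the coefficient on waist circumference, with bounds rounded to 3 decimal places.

(0.006, 0.496)

MSE = SSE/(n − 2) = 14180/143 = 99.1608.
SE(b₁) = √(MSE/Sₓₓ) = √(99.1608/9166) = 0.104011.
df = n − 2 = 143.
t* = t_{0.01, 143} = 2.352707.
Margin = t* × SE = 2.352707 × 0.104011 = 0.24471.
CI: 0.251 ± 0.24471 → (0.006, 0.496).
With 98% confidence, each one-unit increase in waist circumference is associated with a change of between 0.006 and 0.496 % in body fat percentage.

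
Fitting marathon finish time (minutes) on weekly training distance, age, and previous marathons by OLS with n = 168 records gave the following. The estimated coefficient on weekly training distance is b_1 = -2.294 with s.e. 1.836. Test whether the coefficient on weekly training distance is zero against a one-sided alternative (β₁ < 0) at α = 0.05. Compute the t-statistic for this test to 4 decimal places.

t = -1.2495

H₀: β₁ = 0 vs H₁: β₁ < 0.
t = (b_1 − β₁⁰)/SE = -2.294 / 1.836 = -1.2495.
df = n − k − 1 = 168 − 3 − 1 = 164.
One-sided p ≈ 0.1066, which is ≥ 0.05, so fail to reject H₀.
The data do not give significant evidence that the true slope on weekly training distance is negative, holding the other predictors fixed.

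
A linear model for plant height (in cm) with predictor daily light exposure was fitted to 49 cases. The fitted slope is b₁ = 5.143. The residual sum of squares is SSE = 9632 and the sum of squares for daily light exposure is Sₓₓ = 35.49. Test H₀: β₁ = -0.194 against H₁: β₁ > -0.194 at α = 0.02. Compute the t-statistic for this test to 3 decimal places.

t = 2.221

MSE = SSE/(n − 2) = 9632/47 = 204.936.
SE(b₁) = √(MSE/Sₓₓ) = √(204.936/35.49) = 2.40301.
t = (5.143 − (-0.194)) / 2.40301 = 2.221.
df = n − 2 = 47.
One-sided p ≈ 0.0156, which is < 0.02, so reject H₀.
There is evidence that the true slope on daily light exposure exceeds -0.194 cm per unit.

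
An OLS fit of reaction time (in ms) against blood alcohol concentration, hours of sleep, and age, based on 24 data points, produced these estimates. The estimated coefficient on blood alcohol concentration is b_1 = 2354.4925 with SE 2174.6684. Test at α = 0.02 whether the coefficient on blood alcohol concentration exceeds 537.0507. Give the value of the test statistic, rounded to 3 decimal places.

H₀: β₁ = 537.0507 vs H₁: β₁ > 537.0507.
t = (b_1 − β₁⁰)/SE = (2354.4925 − 537.0507) / 2174.6684 = 0.836.
df = n − k − 1 = 24 − 3 − 1 = 20.
One-sided p ≈ 0.2066, which is ≥ 0.02, so fail to reject H₀.
The data do not give significant evidence that the true slope on blood alcohol concentration exceeds 537.0507 ms per unit, holding the other predictors fixed.

t = 0.836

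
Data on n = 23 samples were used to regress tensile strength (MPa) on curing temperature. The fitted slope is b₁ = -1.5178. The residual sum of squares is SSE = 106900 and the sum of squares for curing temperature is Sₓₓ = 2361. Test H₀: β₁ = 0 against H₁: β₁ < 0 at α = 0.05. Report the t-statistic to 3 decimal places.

t = -1.034

MSE = SSE/(n − 2) = 106900/21 = 5090.48.
SE(b₁) = √(MSE/Sₓₓ) = √(5090.48/2361) = 1.46836.
t = -1.5178 / 1.46836 = -1.034.
df = n − 2 = 21.
One-sided p ≈ 0.1565, which is ≥ 0.05, so fail to reject H₀.
The data do not give significant evidence that the true slope on curing temperature is negative.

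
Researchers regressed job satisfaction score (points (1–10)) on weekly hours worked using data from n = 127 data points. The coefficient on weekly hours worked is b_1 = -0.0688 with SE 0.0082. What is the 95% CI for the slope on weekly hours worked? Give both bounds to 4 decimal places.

df = n − 2 = 127 − 2 = 125.
t* = t_{0.025, 125} = 1.979124.
Margin = t* × SE = 1.979124 × 0.0082 = 0.016229.
CI: -0.0688 ± 0.016229 → (-0.0850, -0.0526).
With 95% confidence, each one-unit increase in weekly hours worked is associated with a change of between -0.0850 and -0.0526 points (1–10) in job satisfaction score.

(-0.0850, -0.0526)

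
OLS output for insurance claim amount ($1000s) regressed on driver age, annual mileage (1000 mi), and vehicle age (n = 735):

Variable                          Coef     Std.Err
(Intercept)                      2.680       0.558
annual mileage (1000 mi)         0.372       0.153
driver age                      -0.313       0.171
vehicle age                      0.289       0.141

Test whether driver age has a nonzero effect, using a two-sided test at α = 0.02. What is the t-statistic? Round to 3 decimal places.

Read off: b = -0.313, SE = 0.171 for driver age.
H₀: β₁ = 0 vs H₁: β₁ ≠ 0.
t = -0.313 / 0.171 = -1.830.
df = n − k − 1 = 735 − 3 − 1 = 731.
Two-sided p ≈ 0.0676, which is ≥ 0.02, so fail to reject H₀.
The data do not give significant evidence of an association between driver age and insurance claim amount, after adjusting for the other predictors.

t = -1.830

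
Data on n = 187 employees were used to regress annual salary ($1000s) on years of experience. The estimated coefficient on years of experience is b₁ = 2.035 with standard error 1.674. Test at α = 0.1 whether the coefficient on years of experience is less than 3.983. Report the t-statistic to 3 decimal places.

H₀: β₁ = 3.983 vs H₁: β₁ < 3.983.
t = (b₁ − β₁⁰)/SE = (2.035 − 3.983) / 1.674 = -1.164.
df = n − 2 = 187 − 2 = 185.
One-sided p ≈ 0.1230, which is ≥ 0.1, so fail to reject H₀.
The data do not give significant evidence that the true slope on years of experience is below 3.983 $1000s per unit.

t = -1.164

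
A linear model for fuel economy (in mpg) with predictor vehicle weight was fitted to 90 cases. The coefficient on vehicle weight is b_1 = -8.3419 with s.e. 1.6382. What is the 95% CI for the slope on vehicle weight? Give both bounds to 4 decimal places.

(-11.5975, -5.0863)

df = n − 2 = 90 − 2 = 88.
t* = t_{0.025, 88} = 1.98729.
Margin = t* × SE = 1.98729 × 1.6382 = 3.255578.
CI: -8.3419 ± 3.255578 → (-11.5975, -5.0863).
With 95% confidence, each one-unit increase in vehicle weight is associated with a change of between -11.5975 and -5.0863 mpg in fuel economy.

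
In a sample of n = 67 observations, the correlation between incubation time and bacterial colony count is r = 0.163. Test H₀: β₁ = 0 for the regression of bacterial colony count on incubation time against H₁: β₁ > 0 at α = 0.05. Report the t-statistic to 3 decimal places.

t = 1.332

t = r·√(n − 2)/√(1 − r²) = 0.163·√65/√0.973431 = 1.332.
df = n − 2 = 65.
One-sided p ≈ 0.0938, which is ≥ 0.05, so fail to reject H₀.
The data do not give significant evidence of a linear association between incubation time and bacterial colony count.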